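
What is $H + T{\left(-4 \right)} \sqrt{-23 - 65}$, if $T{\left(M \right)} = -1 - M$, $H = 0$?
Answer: $6 i \sqrt{22} \approx 28.142 i$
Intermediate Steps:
$H + T{\left(-4 \right)} \sqrt{-23 - 65} = 0 + \left(-1 - -4\right) \sqrt{-23 - 65} = 0 + \left(-1 + 4\right) \sqrt{-88} = 0 + 3 \cdot 2 i \sqrt{22} = 0 + 6 i \sqrt{22} = 6 i \sqrt{22}$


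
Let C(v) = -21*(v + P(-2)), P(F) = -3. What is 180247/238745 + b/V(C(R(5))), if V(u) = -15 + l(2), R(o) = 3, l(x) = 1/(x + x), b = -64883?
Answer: 61972601913/14085955 ≈ 4399.6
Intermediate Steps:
l(x) = 1/(2*x)
C(v) = 63 - 21*v (C(v) = -21*(v - 3) = -21*(-3 + v) = 63 - 21*v)
V(u) = -59/4 (V(u) = -15 + (1/2)/2 = -15 + (1/2)*(1/2) = -15 + 1/4 = -59/4)
180247/238745 + b/V(C(R(5))) = 180247/238745 - 64883/(-59/4) = 180247*(1/238745) - 64883*(-4/59) = 180247/238745 + 259532/59 = 61972601913/14085955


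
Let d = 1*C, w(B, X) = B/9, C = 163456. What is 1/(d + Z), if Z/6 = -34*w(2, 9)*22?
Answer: 3/487376 ≈ 6.1554e-6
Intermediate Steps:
w(B, X) = B/9 (w(B, X) = B*(1/9) = B/9)
d = 163456 (d = 1*163456 = 163456)
Z = -2992/3 (Z = 6*(-34*2/9*22) = 6*(-68/9*22) = 6*(-1496/9) = -2992/3 ≈ -997.33)
1/(d + Z) = 1/(163456 - 2992/3) = 1/(487376/3) = 3/487376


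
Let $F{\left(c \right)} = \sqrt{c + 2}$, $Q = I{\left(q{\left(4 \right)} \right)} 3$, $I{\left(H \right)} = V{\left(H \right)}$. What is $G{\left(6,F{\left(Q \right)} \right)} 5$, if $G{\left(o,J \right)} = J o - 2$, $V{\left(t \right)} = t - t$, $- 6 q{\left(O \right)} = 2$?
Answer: $-10 + 30 \sqrt{2} \approx 32.426$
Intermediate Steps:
$q{\left(O \right)} = - \frac{1}{3}$ ($q{\left(O \right)} = \left(- \frac{1}{6}\right) 2 = - \frac{1}{3}$)
$V{\left(t \right)} = 0$
$I{\left(H \right)} = 0$
$Q = 0$ ($Q = 0 \cdot 3 = 0$)
$F{\left(c \right)} = \sqrt{2 + c}$
$G{\left(o,J \right)} = -2 + J o$
$G{\left(6,F{\left(Q \right)} \right)} 5 = \left(-2 + \sqrt{2 + 0} \cdot 6\right) 5 = \left(-2 + \sqrt{2} \cdot 6\right) 5 = \left(-2 + 6 \sqrt{2}\right) 5 = -10 + 30 \sqrt{2}$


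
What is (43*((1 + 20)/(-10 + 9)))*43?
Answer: -38829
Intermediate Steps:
(43*((1 + 20)/(-10 + 9)))*43 = (43*(21/(-1)))*43 = (43*(21*(-1)))*43 = (43*(-21))*43 = -903*43 = -38829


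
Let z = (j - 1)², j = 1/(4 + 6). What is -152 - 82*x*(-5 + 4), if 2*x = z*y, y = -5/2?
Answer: -9401/40 ≈ -235.02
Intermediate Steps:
j = ⅒ (j = 1/10 = ⅒ ≈ 0.10000)
y = -5/2 (y = -5*½ = -5/2 ≈ -2.5000)
z = 81/100 (z = (⅒ - 1)² = (-9/10)² = 81/100 ≈ 0.81000)
x = -81/80 (x = ((81/100)*(-5/2))/2 = (½)*(-81/40) = -81/80 ≈ -1.0125)
-152 - 82*x*(-5 + 4) = -152 - (-3321)*(-5 + 4)/40 = -152 - (-3321)*(-1)/40 = -152 - 82*81/80 = -152 - 3321/40 = -9401/40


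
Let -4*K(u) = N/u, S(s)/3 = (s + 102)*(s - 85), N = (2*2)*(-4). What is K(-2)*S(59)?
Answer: 25116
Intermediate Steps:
N = -16 (N = 4*(-4) = -16)
S(s) = 3*(-85 + s)*(102 + s) (S(s) = 3*((s + 102)*(s - 85)) = 3*((102 + s)*(-85 + s)) = 3*((-85 + s)*(102 + s)) = 3*(-85 + s)*(102 + s))
K(u) = 4/u (K(u) = -(-4)/u = 4/u)
K(-2)*S(59) = (4/(-2))*(-26010 + 3*59² + 51*59) = (4*(-½))*(-26010 + 3*3481 + 3009) = -2*(-26010 + 10443 + 3009) = -2*(-12558) = 25116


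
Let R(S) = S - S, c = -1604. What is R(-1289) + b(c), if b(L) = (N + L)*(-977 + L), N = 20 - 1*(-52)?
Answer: 3954092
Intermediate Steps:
N = 72 (N = 20 + 52 = 72)
b(L) = (-977 + L)*(72 + L) (b(L) = (72 + L)*(-977 + L) = (-977 + L)*(72 + L))
R(S) = 0
R(-1289) + b(c) = 0 + (-70344 + (-1604)**2 - 905*(-1604)) = 0 + (-70344 + 2572816 + 1451620) = 0 + 3954092 = 3954092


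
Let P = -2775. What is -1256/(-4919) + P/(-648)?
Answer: 4821371/1062504 ≈ 4.5377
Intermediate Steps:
-1256/(-4919) + P/(-648) = -1256/(-4919) - 2775/(-648) = -1256*(-1/4919) - 2775*(-1/648) = 1256/4919 + 925/216 = 4821371/1062504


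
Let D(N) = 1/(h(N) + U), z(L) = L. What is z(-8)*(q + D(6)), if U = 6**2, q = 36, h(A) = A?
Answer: -6052/21 ≈ -288.19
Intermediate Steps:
U = 36
D(N) = 1/(36 + N) (D(N) = 1/(N + 36) = 1/(36 + N))
z(-8)*(q + D(6)) = -8*(36 + 1/(36 + 6)) = -8*(36 + 1/42) = -8*1513/42 = -6052/21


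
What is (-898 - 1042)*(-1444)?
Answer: 2801360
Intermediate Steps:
(-898 - 1042)*(-1444) = -1940*(-1444) = 2801360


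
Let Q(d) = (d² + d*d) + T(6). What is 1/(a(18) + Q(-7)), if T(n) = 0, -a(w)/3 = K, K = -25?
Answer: 1/173 ≈ 0.0057803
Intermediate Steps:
a(w) = 75 (a(w) = -3*(-25) = 75)
Q(d) = 2*d² (Q(d) = (d² + d*d) + 0 = (d² + d²) + 0 = 2*d² + 0 = 2*d²)
1/(a(18) + Q(-7)) = 1/(75 + 2*(-7)²) = 1/(75 + 2*49) = 1/(75 + 98) = 1/173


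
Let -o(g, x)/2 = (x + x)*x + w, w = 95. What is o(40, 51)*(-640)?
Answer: 6780160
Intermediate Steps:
o(g, x) = -190 - 4*x² (o(g, x) = -2*((x + x)*x + 95) = -2*((2*x)*x + 95) = -2*(2*x² + 95) = -2*(95 + 2*x²) = -190 - 4*x²)
o(40, 51)*(-640) = (-190 - 4*51²)*(-640) = (-190 - 4*2601)*(-640) = (-190 - 10404)*(-640) = -10594*(-640) = 6780160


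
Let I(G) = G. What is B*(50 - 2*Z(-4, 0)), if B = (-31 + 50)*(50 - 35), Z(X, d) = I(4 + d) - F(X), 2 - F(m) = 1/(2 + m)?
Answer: 13395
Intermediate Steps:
F(m) = 2 - 1/(2 + m)
Z(X, d) = 4 + d - (3 + 2*X)/(2 + X) (Z(X, d) = (4 + d) - (3 + 2*X)/(2 + X) = 4 + d - (3 + 2*X)/(2 + X))
B = 285 (B = 19*15 = 285)
B*(50 - 2*Z(-4, 0)) = 285*(50 - 2*(-3 - 2*(-4) + (2 - 4)*(4 + 0))/(2 - 4)) = 285*(50 - 2*(-3 + 8 - 2*4)/(-2)) = 285*(50 - (-1)*(-3 + 8 - 8)) = 285*(50 - (-1)*(-3)) = 285*(50 - 2*3/2) = 285*(50 - 3) = 285*47 = 13395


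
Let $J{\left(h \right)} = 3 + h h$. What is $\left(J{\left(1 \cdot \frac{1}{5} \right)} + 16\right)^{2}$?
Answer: $\frac{226576}{625} \approx 362.52$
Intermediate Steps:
$J{\left(h \right)} = 3 + h^{2}$
$\left(J{\left(1 \cdot \frac{1}{5} \right)} + 16\right)^{2} = \left(\left(3 + \left(1 \cdot \frac{1}{5}\right)^{2}\right) + 16\right)^{2} = \left(\left(3 + \left(\frac{1}{5}\right)^{2}\right) + 16\right)^{2} = \left(\left(3 + \frac{1}{25}\right) + 16\right)^{2} = \left(\frac{76}{25} + 16\right)^{2} = \left(\frac{476}{25}\right)^{2} = \frac{226576}{625}$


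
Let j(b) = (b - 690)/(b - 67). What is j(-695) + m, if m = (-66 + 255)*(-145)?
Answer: -20881225/762 ≈ -27403.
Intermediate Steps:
j(b) = (-690 + b)/(-67 + b)
m = -27405 (m = 189*(-145) = -27405)
j(-695) + m = (-690 - 695)/(-67 - 695) - 27405 = -1385/(-762) - 27405 = -1/762*(-1385) - 27405 = 1385/762 - 27405 = -20881225/762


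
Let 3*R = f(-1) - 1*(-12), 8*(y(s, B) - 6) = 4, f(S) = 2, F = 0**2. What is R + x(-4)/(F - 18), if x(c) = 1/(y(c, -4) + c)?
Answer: 209/45 ≈ 4.6444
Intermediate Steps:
F = 0
y(s, B) = 13/2 (y(s, B) = 6 + (1/8)*4 = 6 + 1/2 = 13/2)
x(c) = 1/(13/2 + c)
R = 14/3 (R = (2 - 1*(-12))/3 = (2 + 12)/3 = (1/3)*14 = 14/3 ≈ 4.6667)
R + x(-4)/(F - 18) = 14/3 + (2/(13 + 2*(-4)))/(0 - 18) = 14/3 + (2/(13 - 8))/(-18) = 14/3 + (2/5)*(-1/18) = 14/3 - 1/45 = 209/45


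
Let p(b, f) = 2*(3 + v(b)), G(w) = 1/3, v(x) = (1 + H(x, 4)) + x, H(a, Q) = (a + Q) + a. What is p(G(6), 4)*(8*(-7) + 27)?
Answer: -522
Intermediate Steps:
H(a, Q) = Q + 2*a (H(a, Q) = (Q + a) + a = Q + 2*a)
v(x) = 5 + 3*x (v(x) = (1 + (4 + 2*x)) + x = (5 + 2*x) + x = 5 + 3*x)
G(w) = ⅓ (G(w) = 1*(⅓) = ⅓)
p(b, f) = 16 + 6*b (p(b, f) = 2*(3 + (5 + 3*b)) = 2*(8 + 3*b) = 16 + 6*b)
p(G(6), 4)*(8*(-7) + 27) = (16 + 6*(⅓))*(8*(-7) + 27) = (16 + 2)*(-56 + 27) = 18*(-29) = -522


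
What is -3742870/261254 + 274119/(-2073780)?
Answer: -1305583938971/90297220020 ≈ -14.459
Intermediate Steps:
-3742870/261254 + 274119/(-2073780) = -3742870*1/261254 + 274119*(-1/2073780) = -1871435/130627 - 91373/691260 = -1305583938971/90297220020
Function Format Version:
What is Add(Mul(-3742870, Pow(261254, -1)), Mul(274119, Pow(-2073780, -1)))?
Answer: Rational(-1305583938971, 90297220020) ≈ -14.459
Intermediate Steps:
Add(Mul(-3742870, Pow(261254, -1)), Mul(274119, Pow(-2073780, -1))) = Add(Mul(-3742870, Rational(1, 261254)), Mul(274119, Rational(-1, 2073780))) = Add(Rational(-1871435, 130627), Rational(-91373, 691260)) = Rational(-1305583938971, 90297220020)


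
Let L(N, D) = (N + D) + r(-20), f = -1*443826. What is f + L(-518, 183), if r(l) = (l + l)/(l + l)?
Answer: -444160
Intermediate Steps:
r(l) = 1 (r(l) = (2*l)/((2*l)) = (2*l)*(1/(2*l)) = 1)
f = -443826
L(N, D) = 1 + D + N (L(N, D) = (N + D) + 1 = (D + N) + 1 = 1 + D + N)
f + L(-518, 183) = -443826 + (1 + 183 - 518) = -443826 - 334 = -444160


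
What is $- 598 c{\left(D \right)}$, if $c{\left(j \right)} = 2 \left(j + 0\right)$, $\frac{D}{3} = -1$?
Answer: $3588$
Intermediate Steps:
$D = -3$ ($D = 3 \left(-1\right) = -3$)
$c{\left(j \right)} = 2 j$
$- 598 c{\left(D \right)} = - 598 \cdot 2 \left(-3\right) = \left(-598\right) \left(-6\right) = 3588$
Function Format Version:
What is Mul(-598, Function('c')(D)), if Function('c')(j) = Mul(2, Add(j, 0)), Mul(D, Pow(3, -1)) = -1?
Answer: 3588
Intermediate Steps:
D = -3 (D = Mul(3, -1) = -3)
Function('c')(j) = Mul(2, j)
Mul(-598, Function('c')(D)) = Mul(-598, Mul(2, -3)) = Mul(-598, -6) = 3588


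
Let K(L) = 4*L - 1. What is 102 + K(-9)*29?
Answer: -971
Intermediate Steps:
K(L) = -1 + 4*L
102 + K(-9)*29 = 102 + (-1 + 4*(-9))*29 = 102 + (-1 - 36)*29 = 102 - 37*29 = 102 - 1073 = -971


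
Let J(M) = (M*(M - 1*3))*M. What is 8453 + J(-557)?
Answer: -173730987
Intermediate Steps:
J(M) = M²*(-3 + M) (J(M) = (M*(M - 3))*M = (M*(-3 + M))*M = M²*(-3 + M))
8453 + J(-557) = 8453 + (-557)²*(-3 - 557) = 8453 + 310249*(-560) = 8453 - 173739440 = -173730987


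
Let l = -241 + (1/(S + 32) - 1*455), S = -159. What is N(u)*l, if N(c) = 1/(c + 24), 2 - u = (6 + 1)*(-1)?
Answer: -88393/4191 ≈ -21.091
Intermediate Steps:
u = 9 (u = 2 - (6 + 1)*(-1) = 2 - 7*(-1) = 2 - 1*(-7) = 2 + 7 = 9)
N(c) = 1/(24 + c)
l = -88393/127 (l = -241 + (1/(-159 + 32) - 1*455) = -241 + (1/(-127) - 455) = -241 + (-1/127 - 455) = -241 - 57786/127 = -88393/127 ≈ -696.01)
N(u)*l = -88393/127/(24 + 9) = -88393/127/33 = (1/33)*(-88393/127) = -88393/4191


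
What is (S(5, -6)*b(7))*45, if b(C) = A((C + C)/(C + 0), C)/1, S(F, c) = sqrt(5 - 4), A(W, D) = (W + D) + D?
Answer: 720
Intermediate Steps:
A(W, D) = W + 2*D (A(W, D) = (D + W) + D = W + 2*D)
S(F, c) = 1 (S(F, c) = sqrt(1) = 1)
b(C) = 2 + 2*C (b(C) = ((C + C)/(C + 0) + 2*C)/1 = ((2*C)/C + 2*C)*1 = (2 + 2*C)*1 = 2 + 2*C)
(S(5, -6)*b(7))*45 = (1*(2 + 2*7))*45 = (1*(2 + 14))*45 = (1*16)*45 = 16*45 = 720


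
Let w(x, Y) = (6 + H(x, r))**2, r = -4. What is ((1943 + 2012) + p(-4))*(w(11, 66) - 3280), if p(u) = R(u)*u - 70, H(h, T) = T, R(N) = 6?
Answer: -12648636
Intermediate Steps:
w(x, Y) = 4 (w(x, Y) = (6 - 4)**2 = 2**2 = 4)
p(u) = -70 + 6*u (p(u) = 6*u - 70 = -70 + 6*u)
((1943 + 2012) + p(-4))*(w(11, 66) - 3280) = ((1943 + 2012) + (-70 + 6*(-4)))*(4 - 3280) = (3955 + (-70 - 24))*(-3276) = (3955 - 94)*(-3276) = 3861*(-3276) = -12648636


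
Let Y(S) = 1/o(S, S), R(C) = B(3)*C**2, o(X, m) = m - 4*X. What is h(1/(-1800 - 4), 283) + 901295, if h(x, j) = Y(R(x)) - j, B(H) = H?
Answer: 4854692/9 ≈ 5.3941e+5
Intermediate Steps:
R(C) = 3*C**2
Y(S) = -1/(3*S) (Y(S) = 1/(S - 4*S) = 1/(-3*S) = -1/(3*S))
h(x, j) = -j - 1/(9*x**2) (h(x, j) = -1/(3*x**2)/3 - j = -1/(9*x**2) - j = -j - 1/(9*x**2))
h(1/(-1800 - 4), 283) + 901295 = (-1*283 - (-1800 - 4)**2/9) + 901295 = (-283 - 1/(9*(1/(-1804))**2)) + 901295 = (-283 - 1/(9*(-1/1804)**2)) + 901295 = (-283 - 1/9*3254416) + 901295 = (-283 - 3254416/9) + 901295 = -3256963/9 + 901295 = 4854692/9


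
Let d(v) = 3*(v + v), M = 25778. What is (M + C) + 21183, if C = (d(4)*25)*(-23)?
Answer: 33161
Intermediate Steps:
d(v) = 6*v (d(v) = 3*(2*v) = 6*v)
C = -13800 (C = ((6*4)*25)*(-23) = (24*25)*(-23) = 600*(-23) = -13800)
(M + C) + 21183 = (25778 - 13800) + 21183 = 11978 + 21183 = 33161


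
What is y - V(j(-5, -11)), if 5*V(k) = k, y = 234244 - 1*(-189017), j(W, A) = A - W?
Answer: 2116311/5 ≈ 4.2326e+5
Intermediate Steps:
y = 423261 (y = 234244 + 189017 = 423261)
V(k) = k/5
y - V(j(-5, -11)) = 423261 - (-11 - 1*(-5))/5 = 423261 - (-11 + 5)/5 = 423261 - (-6)/5 = 423261 - 1*(-6/5) = 423261 + 6/5 = 2116311/5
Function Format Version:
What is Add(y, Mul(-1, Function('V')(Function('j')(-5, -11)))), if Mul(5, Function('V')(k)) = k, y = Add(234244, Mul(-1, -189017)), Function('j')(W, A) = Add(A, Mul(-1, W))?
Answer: Rational(2116311, 5) ≈ 4.2326e+5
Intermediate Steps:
y = 423261 (y = Add(234244, 189017) = 423261)
Function('V')(k) = Mul(Rational(1, 5), k)
Add(y, Mul(-1, Function('V')(Function('j')(-5, -11)))) = Add(423261, Mul(-1, Mul(Rational(1, 5), Add(-11, Mul(-1, -5))))) = Add(423261, Mul(-1, Mul(Rational(1, 5), Add(-11, 5)))) = Add(423261, Mul(-1, Mul(Rational(1, 5), -6))) = Add(423261, Mul(-1, Rational(-6, 5))) = Add(423261, Rational(6, 5)) = Rational(2116311, 5)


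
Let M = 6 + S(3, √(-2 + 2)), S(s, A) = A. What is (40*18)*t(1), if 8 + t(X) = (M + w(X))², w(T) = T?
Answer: 29520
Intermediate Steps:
M = 6 (M = 6 + √(-2 + 2) = 6 + √0 = 6 + 0 = 6)
t(X) = -8 + (6 + X)²
(40*18)*t(1) = (40*18)*(-8 + (6 + 1)²) = 720*(-8 + 7²) = 720*(-8 + 49) = 720*41 = 29520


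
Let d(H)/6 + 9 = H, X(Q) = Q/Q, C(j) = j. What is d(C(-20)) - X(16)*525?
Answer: -699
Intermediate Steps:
X(Q) = 1
d(H) = -54 + 6*H
d(C(-20)) - X(16)*525 = (-54 + 6*(-20)) - 525 = (-54 - 120) - 1*525 = -174 - 525 = -699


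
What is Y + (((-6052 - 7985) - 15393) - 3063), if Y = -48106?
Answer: -80599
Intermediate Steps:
Y + (((-6052 - 7985) - 15393) - 3063) = -48106 + (((-6052 - 7985) - 15393) - 3063) = -48106 + ((-14037 - 15393) - 3063) = -48106 + (-29430 - 3063) = -48106 - 32493 = -80599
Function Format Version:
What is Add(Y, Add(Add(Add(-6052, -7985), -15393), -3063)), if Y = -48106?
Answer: -80599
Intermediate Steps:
Add(Y, Add(Add(Add(-6052, -7985), -15393), -3063)) = Add(-48106, Add(Add(Add(-6052, -7985), -15393), -3063)) = Add(-48106, Add(Add(-14037, -15393), -3063)) = Add(-48106, Add(-29430, -3063)) = Add(-48106, -32493) = -80599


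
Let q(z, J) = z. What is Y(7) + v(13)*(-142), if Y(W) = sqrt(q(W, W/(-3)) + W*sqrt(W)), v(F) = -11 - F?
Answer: 3408 + sqrt(7 + 7*sqrt(7)) ≈ 3413.1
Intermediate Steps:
Y(W) = sqrt(W + W**(3/2)) (Y(W) = sqrt(W + W*sqrt(W)) = sqrt(W + W**(3/2)))
Y(7) + v(13)*(-142) = sqrt(7 + 7**(3/2)) + (-11 - 1*13)*(-142) = sqrt(7 + 7*sqrt(7)) + (-11 - 13)*(-142) = sqrt(7 + 7*sqrt(7)) - 24*(-142) = sqrt(7 + 7*sqrt(7)) + 3408 = 3408 + sqrt(7 + 7*sqrt(7))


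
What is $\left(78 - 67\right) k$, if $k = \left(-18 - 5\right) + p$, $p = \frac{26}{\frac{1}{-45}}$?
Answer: $-13123$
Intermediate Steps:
$p = -1170$ ($p = \frac{26}{- \frac{1}{45}} = 26 \left(-45\right) = -1170$)
$k = -1193$ ($k = \left(-18 - 5\right) - 1170 = -23 - 1170 = -1193$)
$\left(78 - 67\right) k = \left(78 - 67\right) \left(-1193\right) = 11 \left(-1193\right) = -13123$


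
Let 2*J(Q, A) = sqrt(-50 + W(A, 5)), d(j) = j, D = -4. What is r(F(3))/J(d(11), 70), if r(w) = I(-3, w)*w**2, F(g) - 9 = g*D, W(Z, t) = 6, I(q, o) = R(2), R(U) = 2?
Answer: -18*I*sqrt(11)/11 ≈ -5.4272*I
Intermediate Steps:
I(q, o) = 2
J(Q, A) = I*sqrt(11) (J(Q, A) = sqrt(-50 + 6)/2 = sqrt(-44)/2 = (2*I*sqrt(11))/2 = I*sqrt(11))
F(g) = 9 - 4*g (F(g) = 9 + g*(-4) = 9 - 4*g)
r(w) = 2*w**2
r(F(3))/J(d(11), 70) = (2*(9 - 4*3)**2)/((I*sqrt(11))) = (2*(9 - 12)**2)*(-I*sqrt(11)/11) = (2*(-3)**2)*(-I*sqrt(11)/11) = (2*9)*(-I*sqrt(11)/11) = 18*(-I*sqrt(11)/11) = -18*I*sqrt(11)/11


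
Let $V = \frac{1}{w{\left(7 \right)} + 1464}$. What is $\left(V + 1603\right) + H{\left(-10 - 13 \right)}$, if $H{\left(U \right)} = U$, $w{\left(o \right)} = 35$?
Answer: $\frac{2368421}{1499} \approx 1580.0$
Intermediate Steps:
$V = \frac{1}{1499}$ ($V = \frac{1}{35 + 1464} = \frac{1}{1499} \approx 0.00066711$)
$\left(V + 1603\right) + H{\left(-10 - 13 \right)} = \left(\frac{1}{1499} + 1603\right) - 23 = \frac{2402898}{1499} - 23 = \frac{2368421}{1499}$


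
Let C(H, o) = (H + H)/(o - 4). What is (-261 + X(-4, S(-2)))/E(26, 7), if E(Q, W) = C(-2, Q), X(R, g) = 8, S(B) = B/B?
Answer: 2783/2 ≈ 1391.5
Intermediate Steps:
S(B) = 1
C(H, o) = 2*H/(-4 + o) (C(H, o) = (2*H)/(-4 + o) = 2*H/(-4 + o))
E(Q, W) = -4/(-4 + Q) (E(Q, W) = 2*(-2)/(-4 + Q) = -4/(-4 + Q))
(-261 + X(-4, S(-2)))/E(26, 7) = (-261 + 8)/((-4/(-4 + 26))) = -253/((-4/22)) = -253/((-4*1/22)) = -253/(-2/11) = -253*(-11/2) = 2783/2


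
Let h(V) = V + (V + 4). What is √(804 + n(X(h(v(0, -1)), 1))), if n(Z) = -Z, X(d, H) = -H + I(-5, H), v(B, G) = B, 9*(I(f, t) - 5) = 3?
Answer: √7197/3 ≈ 28.278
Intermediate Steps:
I(f, t) = 16/3 (I(f, t) = 5 + (⅑)*3 = 5 + ⅓ = 16/3)
h(V) = 4 + 2*V (h(V) = V + (4 + V) = 4 + 2*V)
X(d, H) = 16/3 - H (X(d, H) = -H + 16/3 = 16/3 - H)
√(804 + n(X(h(v(0, -1)), 1))) = √(804 - (16/3 - 1*1)) = √(804 - (16/3 - 1)) = √(804 - 1*13/3) = √(804 - 13/3) = √(2399/3) = √7197/3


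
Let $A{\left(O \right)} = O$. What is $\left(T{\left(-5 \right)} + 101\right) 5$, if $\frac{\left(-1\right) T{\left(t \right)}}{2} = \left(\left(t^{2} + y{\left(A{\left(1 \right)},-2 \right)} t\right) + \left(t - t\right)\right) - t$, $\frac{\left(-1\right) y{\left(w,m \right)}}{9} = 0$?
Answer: $205$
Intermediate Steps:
$y{\left(w,m \right)} = 0$ ($y{\left(w,m \right)} = \left(-9\right) 0 = 0$)
$T{\left(t \right)} = - 2 t^{2} + 2 t$ ($T{\left(t \right)} = - 2 \left(\left(\left(t^{2} + 0 t\right) + \left(t - t\right)\right) - t\right) = - 2 \left(\left(\left(t^{2} + 0\right) + 0\right) - t\right) = - 2 \left(\left(t^{2} + 0\right) - t\right) = - 2 \left(t^{2} - t\right) = - 2 t^{2} + 2 t$)
$\left(T{\left(-5 \right)} + 101\right) 5 = \left(2 \left(-5\right) \left(1 - -5\right) + 101\right) 5 = \left(2 \left(-5\right) \left(1 + 5\right) + 101\right) 5 = \left(2 \left(-5\right) 6 + 101\right) 5 = \left(-60 + 101\right) 5 = 41 \cdot 5 = 205$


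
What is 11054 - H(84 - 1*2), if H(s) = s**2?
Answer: 4330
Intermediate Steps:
11054 - H(84 - 1*2) = 11054 - (84 - 1*2)**2 = 11054 - (84 - 2)**2 = 11054 - 1*82**2 = 11054 - 1*6724 = 11054 - 6724 = 4330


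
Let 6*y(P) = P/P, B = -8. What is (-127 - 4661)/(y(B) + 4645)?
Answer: -28728/27871 ≈ -1.0307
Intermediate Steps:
y(P) = 1/6 (y(P) = (P/P)/6 = (1/6)*1 = 1/6)
(-127 - 4661)/(y(B) + 4645) = (-127 - 4661)/(1/6 + 4645) = -4788/27871/6 = -4788*6/27871 = -28728/27871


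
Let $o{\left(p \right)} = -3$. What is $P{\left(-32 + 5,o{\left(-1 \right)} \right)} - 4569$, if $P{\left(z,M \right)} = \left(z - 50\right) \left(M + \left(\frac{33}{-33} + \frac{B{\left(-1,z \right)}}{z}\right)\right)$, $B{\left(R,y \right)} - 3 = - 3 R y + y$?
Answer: $- \frac{41044}{9} \approx -4560.4$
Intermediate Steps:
$B{\left(R,y \right)} = 3 + y - 3 R y$ ($B{\left(R,y \right)} = 3 + \left(- 3 R y + y\right) = 3 - \left(- y + 3 R y\right) = 3 + y - 3 R y$)
$P{\left(z,M \right)} = \left(-50 + z\right) \left(-1 + M + \frac{3 + 4 z}{z}\right)$ ($P{\left(z,M \right)} = \left(z - 50\right) \left(M + \left(\frac{33}{-33} + \frac{3 + z - - 3 z}{z}\right)\right) = \left(-50 + z\right) \left(M + \left(33 \left(- \frac{1}{33}\right) + \frac{3 + z + 3 z}{z}\right)\right) = \left(-50 + z\right) \left(M - \left(1 - \frac{3 + 4 z}{z}\right)\right) = \left(-50 + z\right) \left(-1 + M + \frac{3 + 4 z}{z}\right)$)
$P{\left(-32 + 5,o{\left(-1 \right)} \right)} - 4569 = \left(-147 - \frac{150}{-32 + 5} - -150 + 3 \left(-32 + 5\right) - 3 \left(-32 + 5\right)\right) - 4569 = \left(-147 - \frac{150}{-27} + 150 + 3 \left(-27\right) - -81\right) - 4569 = \left(-147 - - \frac{50}{9} + 150 - 81 + 81\right) - 4569 = \left(-147 + \frac{50}{9} + 150 - 81 + 81\right) - 4569 = \frac{77}{9} - 4569 = - \frac{41044}{9}$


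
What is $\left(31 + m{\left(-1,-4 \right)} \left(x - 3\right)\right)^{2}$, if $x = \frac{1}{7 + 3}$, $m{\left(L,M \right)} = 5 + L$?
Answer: $\frac{9409}{25} \approx 376.36$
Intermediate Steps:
$x = \frac{1}{10} \approx 0.1$
$\left(31 + m{\left(-1,-4 \right)} \left(x - 3\right)\right)^{2} = \left(31 + \left(5 - 1\right) \left(\frac{1}{10} - 3\right)\right)^{2} = \left(31 + 4 \left(- \frac{29}{10}\right)\right)^{2} = \left(31 - \frac{58}{5}\right)^{2} = \left(\frac{97}{5}\right)^{2} = \frac{9409}{25}$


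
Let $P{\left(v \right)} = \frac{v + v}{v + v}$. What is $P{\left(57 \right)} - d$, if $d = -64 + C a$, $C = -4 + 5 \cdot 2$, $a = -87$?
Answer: $587$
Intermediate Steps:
$C = 6$ ($C = -4 + 10 = 6$)
$P{\left(v \right)} = 1$ ($P{\left(v \right)} = \frac{2 v}{2 v} = 2 v \frac{1}{2 v} = 1$)
$d = -586$ ($d = -64 + 6 \left(-87\right) = -64 - 522 = -586$)
$P{\left(57 \right)} - d = 1 - -586 = 1 + 586 = 587$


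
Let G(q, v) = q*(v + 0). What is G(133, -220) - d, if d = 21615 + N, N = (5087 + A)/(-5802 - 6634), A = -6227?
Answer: -158170660/3109 ≈ -50875.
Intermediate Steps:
N = 285/3109 (N = (5087 - 6227)/(-5802 - 6634) = -1140/(-12436) = -1140*(-1/12436) = 285/3109 ≈ 0.091669)
G(q, v) = q*v
d = 67201320/3109 (d = 21615 + 285/3109 = 67201320/3109 ≈ 21615.)
G(133, -220) - d = 133*(-220) - 1*67201320/3109 = -29260 - 67201320/3109 = -158170660/3109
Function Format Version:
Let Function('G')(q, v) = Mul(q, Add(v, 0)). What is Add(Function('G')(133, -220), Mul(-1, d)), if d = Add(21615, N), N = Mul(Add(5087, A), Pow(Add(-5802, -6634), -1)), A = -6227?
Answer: Rational(-158170660, 3109) ≈ -50875.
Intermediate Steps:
N = Rational(285, 3109) (N = Mul(Add(5087, -6227), Pow(Add(-5802, -6634), -1)) = Mul(-1140, Pow(-12436, -1)) = Mul(-1140, Rational(-1, 12436)) = Rational(285, 3109) ≈ 0.091669)
Function('G')(q, v) = Mul(q, v)
d = Rational(67201320, 3109) (d = Add(21615, Rational(285, 3109)) = Rational(67201320, 3109) ≈ 21615.)
Add(Function('G')(133, -220), Mul(-1, d)) = Add(Mul(133, -220), Mul(-1, Rational(67201320, 3109))) = Add(-29260, Rational(-67201320, 3109)) = Rational(-158170660, 3109)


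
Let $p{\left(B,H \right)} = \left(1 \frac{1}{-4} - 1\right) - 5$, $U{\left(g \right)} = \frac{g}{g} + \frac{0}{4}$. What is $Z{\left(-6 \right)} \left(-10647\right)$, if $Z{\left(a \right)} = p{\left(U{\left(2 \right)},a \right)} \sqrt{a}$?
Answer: $\frac{266175 i \sqrt{6}}{4} \approx 1.63 \cdot 10^{5} i$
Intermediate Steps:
$U{\left(g \right)} = 1$ ($U{\left(g \right)} = 1 + 0 \cdot \frac{1}{4} = 1 + 0 = 1$)
$p{\left(B,H \right)} = - \frac{25}{4}$ ($p{\left(B,H \right)} = \left(1 \left(- \frac{1}{4}\right) - 1\right) - 5 = \left(- \frac{1}{4} - 1\right) - 5 = - \frac{5}{4} - 5 = - \frac{25}{4}$)
$Z{\left(a \right)} = - \frac{25 \sqrt{a}}{4}$
$Z{\left(-6 \right)} \left(-10647\right) = - \frac{25 \sqrt{-6}}{4} \left(-10647\right) = - \frac{25 i \sqrt{6}}{4} \left(-10647\right) = \frac{266175 i \sqrt{6}}{4}$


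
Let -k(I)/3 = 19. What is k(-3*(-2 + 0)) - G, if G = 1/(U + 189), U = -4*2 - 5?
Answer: -10033/176 ≈ -57.006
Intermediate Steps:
k(I) = -57 (k(I) = -3*19 = -57)
U = -13 (U = -8 - 5 = -13)
G = 1/176 (G = 1/(-13 + 189) = 1/176 ≈ 0.0056818)
k(-3*(-2 + 0)) - G = -57 - 1*1/176 = -57 - 1/176 = -10033/176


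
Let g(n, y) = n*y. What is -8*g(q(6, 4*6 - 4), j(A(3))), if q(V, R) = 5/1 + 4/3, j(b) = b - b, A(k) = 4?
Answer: 0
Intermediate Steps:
j(b) = 0
q(V, R) = 19/3 (q(V, R) = 5*1 + 4*(⅓) = 5 + 4/3 = 19/3)
-8*g(q(6, 4*6 - 4), j(A(3))) = -152*0/3 = -8*0 = 0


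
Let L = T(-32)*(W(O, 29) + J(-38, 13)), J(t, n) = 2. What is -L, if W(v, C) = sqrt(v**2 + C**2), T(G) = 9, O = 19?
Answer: -18 - 9*sqrt(1202) ≈ -330.03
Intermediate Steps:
W(v, C) = sqrt(C**2 + v**2)
L = 18 + 9*sqrt(1202) (L = 9*(sqrt(29**2 + 19**2) + 2) = 9*(sqrt(841 + 361) + 2) = 9*(sqrt(1202) + 2) = 9*(2 + sqrt(1202)) = 18 + 9*sqrt(1202) ≈ 330.03)
-L = -(18 + 9*sqrt(1202)) = -18 - 9*sqrt(1202)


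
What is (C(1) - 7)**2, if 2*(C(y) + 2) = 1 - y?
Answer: 81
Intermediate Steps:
C(y) = -3/2 - y/2 (C(y) = -2 + (1 - y)/2 = -2 + (1/2 - y/2) = -3/2 - y/2)
(C(1) - 7)**2 = ((-3/2 - 1/2*1) - 7)**2 = ((-3/2 - 1/2) - 7)**2 = (-2 - 7)**2 = (-9)**2 = 81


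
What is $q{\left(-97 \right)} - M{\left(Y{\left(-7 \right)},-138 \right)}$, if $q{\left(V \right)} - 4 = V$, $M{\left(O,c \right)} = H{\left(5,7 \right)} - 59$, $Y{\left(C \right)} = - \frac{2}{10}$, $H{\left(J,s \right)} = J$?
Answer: $-39$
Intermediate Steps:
$Y{\left(C \right)} = - \frac{1}{5}$ ($Y{\left(C \right)} = \left(-2\right) \frac{1}{10} = - \frac{1}{5}$)
$M{\left(O,c \right)} = -54$ ($M{\left(O,c \right)} = 5 - 59 = -54$)
$q{\left(V \right)} = 4 + V$
$q{\left(-97 \right)} - M{\left(Y{\left(-7 \right)},-138 \right)} = \left(4 - 97\right) - -54 = -93 + 54 = -39$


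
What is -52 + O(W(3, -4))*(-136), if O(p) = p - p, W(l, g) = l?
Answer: -52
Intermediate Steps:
O(p) = 0
-52 + O(W(3, -4))*(-136) = -52 + 0*(-136) = -52 + 0 = -52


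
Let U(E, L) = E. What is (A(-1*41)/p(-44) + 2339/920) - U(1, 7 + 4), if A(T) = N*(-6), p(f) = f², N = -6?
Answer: 173769/111320 ≈ 1.5610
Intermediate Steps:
A(T) = 36 (A(T) = -6*(-6) = 36)
(A(-1*41)/p(-44) + 2339/920) - U(1, 7 + 4) = (36/((-44)²) + 2339/920) - 1*1 = (36/1936 + 2339*(1/920)) - 1 = (36*(1/1936) + 2339/920) - 1 = (9/484 + 2339/920) - 1 = 285089/111320 - 1 = 173769/111320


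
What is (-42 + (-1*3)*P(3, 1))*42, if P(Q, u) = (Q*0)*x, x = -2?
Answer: -1764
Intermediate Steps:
P(Q, u) = 0 (P(Q, u) = (Q*0)*(-2) = 0*(-2) = 0)
(-42 + (-1*3)*P(3, 1))*42 = (-42 - 1*3*0)*42 = (-42 - 3*0)*42 = (-42 + 0)*42 = -42*42 = -1764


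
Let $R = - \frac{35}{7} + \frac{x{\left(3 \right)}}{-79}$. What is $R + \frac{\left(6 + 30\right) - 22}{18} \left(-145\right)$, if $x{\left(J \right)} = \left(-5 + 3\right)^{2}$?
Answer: $- \frac{83776}{711} \approx -117.83$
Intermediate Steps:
$x{\left(J \right)} = 4$ ($x{\left(J \right)} = \left(-2\right)^{2} = 4$)
$R = - \frac{399}{79}$ ($R = - \frac{35}{7} + \frac{4}{-79} = \left(-35\right) \frac{1}{7} + 4 \left(- \frac{1}{79}\right) = -5 - \frac{4}{79} = - \frac{399}{79} \approx -5.0506$)
$R + \frac{\left(6 + 30\right) - 22}{18} \left(-145\right) = - \frac{399}{79} + \frac{\left(6 + 30\right) - 22}{18} \left(-145\right) = - \frac{399}{79} + \left(36 - 22\right) \frac{1}{18} \left(-145\right) = - \frac{399}{79} + 14 \cdot \frac{1}{18} \left(-145\right) = - \frac{399}{79} + \frac{7}{9} \left(-145\right) = - \frac{399}{79} - \frac{1015}{9} = - \frac{83776}{711}$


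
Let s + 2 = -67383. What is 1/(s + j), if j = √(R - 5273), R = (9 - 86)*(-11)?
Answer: -67385/4540742651 - I*√4426/4540742651 ≈ -1.484e-5 - 1.4651e-8*I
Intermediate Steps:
s = -67385 (s = -2 - 67383 = -67385)
R = 847 (R = -77*(-11) = 847)
j = I*√4426 (j = √(847 - 5273) = √(-4426) = I*√4426 ≈ 66.528*I)
1/(s + j) = 1/(-67385 + I*√4426)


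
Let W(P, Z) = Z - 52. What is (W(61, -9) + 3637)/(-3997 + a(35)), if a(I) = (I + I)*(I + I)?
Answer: 1192/301 ≈ 3.9601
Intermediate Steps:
W(P, Z) = -52 + Z
a(I) = 4*I² (a(I) = (2*I)*(2*I) = 4*I²)
(W(61, -9) + 3637)/(-3997 + a(35)) = ((-52 - 9) + 3637)/(-3997 + 4*35²) = (-61 + 3637)/(-3997 + 4*1225) = 3576/(-3997 + 4900) = 3576/903 = 3576*(1/903) = 1192/301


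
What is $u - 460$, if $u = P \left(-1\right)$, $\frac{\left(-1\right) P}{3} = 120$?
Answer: $-100$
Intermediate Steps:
$P = -360$ ($P = \left(-3\right) 120 = -360$)
$u = 360$ ($u = \left(-360\right) \left(-1\right) = 360$)
$u - 460 = 360 - 460 = -100$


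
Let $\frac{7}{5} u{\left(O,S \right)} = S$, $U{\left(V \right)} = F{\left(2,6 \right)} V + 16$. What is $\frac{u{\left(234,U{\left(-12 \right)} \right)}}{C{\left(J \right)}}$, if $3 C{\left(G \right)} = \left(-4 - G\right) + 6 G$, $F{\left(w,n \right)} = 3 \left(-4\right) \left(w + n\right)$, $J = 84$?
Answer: $\frac{1095}{182} \approx 6.0165$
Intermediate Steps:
$F{\left(w,n \right)} = - 12 n - 12 w$ ($F{\left(w,n \right)} = - 12 \left(n + w\right) = - 12 n - 12 w$)
$U{\left(V \right)} = 16 - 96 V$ ($U{\left(V \right)} = \left(\left(-12\right) 6 - 24\right) V + 16 = \left(-72 - 24\right) V + 16 = - 96 V + 16 = 16 - 96 V$)
$C{\left(G \right)} = - \frac{4}{3} + \frac{5 G}{3}$ ($C{\left(G \right)} = \frac{\left(-4 - G\right) + 6 G}{3} = \frac{-4 + 5 G}{3} = - \frac{4}{3} + \frac{5 G}{3}$)
$u{\left(O,S \right)} = \frac{5 S}{7}$
$\frac{u{\left(234,U{\left(-12 \right)} \right)}}{C{\left(J \right)}} = \frac{\frac{5}{7} \left(16 - -1152\right)}{- \frac{4}{3} + \frac{5}{3} \cdot 84} = \frac{\frac{5}{7} \left(16 + 1152\right)}{- \frac{4}{3} + 140} = \frac{\frac{5}{7} \cdot 1168}{\frac{416}{3}} = \frac{5840}{7} \cdot \frac{3}{416} = \frac{1095}{182}$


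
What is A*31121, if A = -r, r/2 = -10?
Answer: 622420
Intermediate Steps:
r = -20 (r = 2*(-10) = -20)
A = 20 (A = -1*(-20) = 20)
A*31121 = 20*31121 = 622420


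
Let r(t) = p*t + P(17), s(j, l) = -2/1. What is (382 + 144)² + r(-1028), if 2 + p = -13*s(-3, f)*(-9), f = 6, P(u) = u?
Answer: 519301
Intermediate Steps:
s(j, l) = -2 (s(j, l) = -2*1 = -2)
p = -236 (p = -2 - 13*(-2)*(-9) = -2 + 26*(-9) = -2 - 234 = -236)
r(t) = 17 - 236*t (r(t) = -236*t + 17 = 17 - 236*t)
(382 + 144)² + r(-1028) = (382 + 144)² + (17 - 236*(-1028)) = 526² + (17 + 242608) = 276676 + 242625 = 519301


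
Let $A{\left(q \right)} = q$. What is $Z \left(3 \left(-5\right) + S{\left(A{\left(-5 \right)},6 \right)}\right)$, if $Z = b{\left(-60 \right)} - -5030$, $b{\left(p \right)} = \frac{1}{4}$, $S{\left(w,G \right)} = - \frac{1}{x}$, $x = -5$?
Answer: $- \frac{744477}{10} \approx -74448.0$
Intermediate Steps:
$S{\left(w,G \right)} = \frac{1}{5}$ ($S{\left(w,G \right)} = - \frac{1}{-5} = \left(-1\right) \left(- \frac{1}{5}\right) = \frac{1}{5}$)
$b{\left(p \right)} = \frac{1}{4}$
$Z = \frac{20121}{4}$ ($Z = \frac{1}{4} - -5030 = \frac{1}{4} + 5030 = \frac{20121}{4} \approx 5030.3$)
$Z \left(3 \left(-5\right) + S{\left(A{\left(-5 \right)},6 \right)}\right) = \frac{20121 \left(3 \left(-5\right) + \frac{1}{5}\right)}{4} = \frac{20121 \left(-15 + \frac{1}{5}\right)}{4} = \frac{20121}{4} \left(- \frac{74}{5}\right) = - \frac{744477}{10}$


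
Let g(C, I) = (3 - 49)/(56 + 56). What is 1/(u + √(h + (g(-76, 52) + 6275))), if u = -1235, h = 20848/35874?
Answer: -1240522920/1525742573207 - 6*√175872806970686/1525742573207 ≈ -0.00086521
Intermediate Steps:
g(C, I) = -23/56 (g(C, I) = -46/112 = -46*1/112 = -23/56)
h = 10424/17937 (h = 20848*(1/35874) = 10424/17937 ≈ 0.58115)
1/(u + √(h + (g(-76, 52) + 6275))) = 1/(-1235 + √(10424/17937 + (-23/56 + 6275))) = 1/(-1235 + √(10424/17937 + 351377/56)) = 1/(-1235 + √(6303232993/1004472)) = 1/(-1235 + √175872806970686/167412)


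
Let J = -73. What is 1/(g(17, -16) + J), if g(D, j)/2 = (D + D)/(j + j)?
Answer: -8/601 ≈ -0.013311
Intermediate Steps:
g(D, j) = 2*D/j (g(D, j) = 2*((D + D)/(j + j)) = 2*((2*D)/((2*j))) = 2*((2*D)*(1/(2*j))) = 2*(D/j) = 2*D/j)
1/(g(17, -16) + J) = 1/(2*17/(-16) - 73) = 1/(2*17*(-1/16) - 73) = 1/(-17/8 - 73) = 1/(-601/8) = -8/601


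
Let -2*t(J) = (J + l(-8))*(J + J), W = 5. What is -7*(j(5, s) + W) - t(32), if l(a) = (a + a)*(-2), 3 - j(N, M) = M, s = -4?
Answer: 1964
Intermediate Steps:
j(N, M) = 3 - M
l(a) = -4*a (l(a) = (2*a)*(-2) = -4*a)
t(J) = -J*(32 + J) (t(J) = -(J - 4*(-8))*(J + J)/2 = -(J + 32)*2*J/2 = -(32 + J)*2*J/2 = -J*(32 + J))
-7*(j(5, s) + W) - t(32) = -7*((3 - 1*(-4)) + 5) - (-1)*32*(32 + 32) = -7*((3 + 4) + 5) - (-1)*32*64 = -7*(7 + 5) - 1*(-2048) = -7*12 + 2048 = -84 + 2048 = 1964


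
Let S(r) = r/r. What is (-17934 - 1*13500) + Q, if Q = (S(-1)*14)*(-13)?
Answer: -31616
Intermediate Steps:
S(r) = 1
Q = -182 (Q = (1*14)*(-13) = 14*(-13) = -182)
(-17934 - 1*13500) + Q = (-17934 - 1*13500) - 182 = (-17934 - 13500) - 182 = -31434 - 182 = -31616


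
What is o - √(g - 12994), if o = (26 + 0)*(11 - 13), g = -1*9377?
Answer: -52 - I*√22371 ≈ -52.0 - 149.57*I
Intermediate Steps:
g = -9377
o = -52 (o = 26*(-2) = -52)
o - √(g - 12994) = -52 - √(-9377 - 12994) = -52 - √(-22371) = -52 - I*√22371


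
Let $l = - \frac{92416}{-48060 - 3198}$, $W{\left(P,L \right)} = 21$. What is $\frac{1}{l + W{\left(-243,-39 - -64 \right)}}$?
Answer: $\frac{25629}{584417} \approx 0.043854$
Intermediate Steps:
$l = \frac{46208}{25629}$ ($l = - \frac{92416}{-51258} = \left(-92416\right) \left(- \frac{1}{51258}\right) = \frac{46208}{25629} \approx 1.803$)
$\frac{1}{l + W{\left(-243,-39 - -64 \right)}} = \frac{1}{\frac{46208}{25629} + 21} = \frac{1}{\frac{584417}{25629}} = \frac{25629}{584417}$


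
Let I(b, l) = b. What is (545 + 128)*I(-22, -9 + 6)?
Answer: -14806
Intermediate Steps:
(545 + 128)*I(-22, -9 + 6) = (545 + 128)*(-22) = 673*(-22) = -14806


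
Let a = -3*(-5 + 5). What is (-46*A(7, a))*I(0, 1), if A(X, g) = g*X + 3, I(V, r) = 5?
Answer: -690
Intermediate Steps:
a = 0 (a = -3*0 = 0)
A(X, g) = 3 + X*g (A(X, g) = X*g + 3 = 3 + X*g)
(-46*A(7, a))*I(0, 1) = -46*(3 + 7*0)*5 = -46*(3 + 0)*5 = -46*3*5 = -138*5 = -690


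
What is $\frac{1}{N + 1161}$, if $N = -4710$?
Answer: $- \frac{1}{3549} \approx -0.00028177$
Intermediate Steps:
$\frac{1}{N + 1161} = \frac{1}{-4710 + 1161} = \frac{1}{-3549} = - \frac{1}{3549}$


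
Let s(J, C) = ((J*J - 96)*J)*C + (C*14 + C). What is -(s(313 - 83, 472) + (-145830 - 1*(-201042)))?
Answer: -5732464532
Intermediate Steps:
s(J, C) = 15*C + C*J*(-96 + J²) (s(J, C) = ((J² - 96)*J)*C + (14*C + C) = ((-96 + J²)*J)*C + 15*C = (J*(-96 + J²))*C + 15*C = C*J*(-96 + J²) + 15*C = 15*C + C*J*(-96 + J²))
-(s(313 - 83, 472) + (-145830 - 1*(-201042))) = -(472*(15 + (313 - 83)³ - 96*(313 - 83)) + (-145830 - 1*(-201042))) = -(472*(15 + 230³ - 96*230) + (-145830 + 201042)) = -(472*(15 + 12167000 - 22080) + 55212) = -(472*12144935 + 55212) = -(5732409320 + 55212) = -1*5732464532 = -5732464532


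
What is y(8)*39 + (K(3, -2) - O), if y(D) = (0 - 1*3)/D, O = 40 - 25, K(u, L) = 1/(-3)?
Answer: -719/24 ≈ -29.958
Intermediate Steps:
K(u, L) = -⅓
O = 15
y(D) = -3/D (y(D) = (0 - 3)/D = -3/D)
y(8)*39 + (K(3, -2) - O) = -3/8*39 + (-⅓ - 1*15) = -3*⅛*39 + (-⅓ - 15) = -3/8*39 - 46/3 = -117/8 - 46/3 = -719/24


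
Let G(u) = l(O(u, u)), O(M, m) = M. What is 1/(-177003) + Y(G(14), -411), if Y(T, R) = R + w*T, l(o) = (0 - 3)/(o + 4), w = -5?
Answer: -145201463/354006 ≈ -410.17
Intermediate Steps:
l(o) = -3/(4 + o)
G(u) = -3/(4 + u)
Y(T, R) = R - 5*T
1/(-177003) + Y(G(14), -411) = 1/(-177003) + (-411 - (-15)/(4 + 14)) = -1/177003 + (-411 - (-15)/18) = -1/177003 + (-411 - 5*(-⅙)) = -1/177003 + (-411 + ⅚) = -1/177003 - 2461/6 = -145201463/354006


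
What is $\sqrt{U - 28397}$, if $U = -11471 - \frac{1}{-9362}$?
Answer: $\frac{i \sqrt{3494312340830}}{9362} \approx 199.67 i$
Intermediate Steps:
$U = - \frac{107391501}{9362}$ ($U = -11471 - - \frac{1}{9362} = -11471 + \frac{1}{9362} = - \frac{107391501}{9362} \approx -11471.0$)
$\sqrt{U - 28397} = \sqrt{- \frac{107391501}{9362} - 28397} = \sqrt{- \frac{373244215}{9362}} = \frac{i \sqrt{3494312340830}}{9362}$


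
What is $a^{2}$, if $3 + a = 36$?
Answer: $1089$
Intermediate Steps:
$a = 33$ ($a = -3 + 36 = 33$)
$a^{2} = 33^{2} = 1089$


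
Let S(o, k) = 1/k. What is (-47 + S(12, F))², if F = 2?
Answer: 8649/4 ≈ 2162.3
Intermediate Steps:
(-47 + S(12, F))² = (-47 + 1/2)² = (-47 + ½)² = (-93/2)² = 8649/4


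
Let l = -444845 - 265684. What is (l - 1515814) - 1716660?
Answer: -3943003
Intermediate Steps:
l = -710529
(l - 1515814) - 1716660 = (-710529 - 1515814) - 1716660 = -2226343 - 1716660 = -3943003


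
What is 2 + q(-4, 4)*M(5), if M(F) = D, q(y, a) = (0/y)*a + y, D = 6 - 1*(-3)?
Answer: -34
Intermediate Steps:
D = 9 (D = 6 + 3 = 9)
q(y, a) = y (q(y, a) = 0*a + y = 0 + y = y)
M(F) = 9
2 + q(-4, 4)*M(5) = 2 - 4*9 = 2 - 36 = -34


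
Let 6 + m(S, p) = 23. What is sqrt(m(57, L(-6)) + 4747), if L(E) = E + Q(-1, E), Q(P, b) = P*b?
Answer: 2*sqrt(1191) ≈ 69.022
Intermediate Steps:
L(E) = 0 (L(E) = E - E = 0)
m(S, p) = 17 (m(S, p) = -6 + 23 = 17)
sqrt(m(57, L(-6)) + 4747) = sqrt(17 + 4747) = sqrt(4764) = 2*sqrt(1191)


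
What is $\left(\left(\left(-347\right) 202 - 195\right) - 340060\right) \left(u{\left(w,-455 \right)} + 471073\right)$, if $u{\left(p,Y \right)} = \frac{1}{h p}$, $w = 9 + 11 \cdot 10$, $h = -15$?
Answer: $- \frac{115016078877032}{595} \approx -1.933 \cdot 10^{11}$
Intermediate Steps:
$w = 119$ ($w = 9 + 110 = 119$)
$u{\left(p,Y \right)} = - \frac{1}{15 p}$ ($u{\left(p,Y \right)} = \frac{1}{\left(-15\right) p} = - \frac{1}{15 p}$)
$\left(\left(\left(-347\right) 202 - 195\right) - 340060\right) \left(u{\left(w,-455 \right)} + 471073\right) = \left(\left(\left(-347\right) 202 - 195\right) - 340060\right) \left(- \frac{1}{15 \cdot 119} + 471073\right) = \left(\left(-70094 - 195\right) - 340060\right) \left(\left(- \frac{1}{15}\right) \frac{1}{119} + 471073\right) = \left(-70289 - 340060\right) \left(- \frac{1}{1785} + 471073\right) = \left(-410349\right) \frac{840865304}{1785} = - \frac{115016078877032}{595}$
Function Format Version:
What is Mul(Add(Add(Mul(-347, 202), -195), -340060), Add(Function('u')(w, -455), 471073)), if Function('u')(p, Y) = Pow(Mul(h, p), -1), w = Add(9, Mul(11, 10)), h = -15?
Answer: Rational(-115016078877032, 595) ≈ -1.9330e+11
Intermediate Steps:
w = 119 (w = Add(9, 110) = 119)
Function('u')(p, Y) = Mul(Rational(-1, 15), Pow(p, -1)) (Function('u')(p, Y) = Pow(Mul(-15, p), -1) = Mul(Rational(-1, 15), Pow(p, -1)))
Mul(Add(Add(Mul(-347, 202), -195), -340060), Add(Function('u')(w, -455), 471073)) = Mul(Add(Add(Mul(-347, 202), -195), -340060), Add(Mul(Rational(-1, 15), Pow(119, -1)), 471073)) = Mul(Add(Add(-70094, -195), -340060), Add(Mul(Rational(-1, 15), Rational(1, 119)), 471073)) = Mul(Add(-70289, -340060), Add(Rational(-1, 1785), 471073)) = Mul(-410349, Rational(840865304, 1785)) = Rational(-115016078877032, 595)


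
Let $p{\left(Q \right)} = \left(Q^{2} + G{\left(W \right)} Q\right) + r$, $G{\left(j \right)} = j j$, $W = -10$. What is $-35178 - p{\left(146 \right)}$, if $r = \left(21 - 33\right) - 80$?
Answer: $-71002$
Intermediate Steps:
$G{\left(j \right)} = j^{2}$
$r = -92$ ($r = -12 - 80 = -92$)
$p{\left(Q \right)} = -92 + Q^{2} + 100 Q$ ($p{\left(Q \right)} = \left(Q^{2} + \left(-10\right)^{2} Q\right) - 92 = \left(Q^{2} + 100 Q\right) - 92 = -92 + Q^{2} + 100 Q$)
$-35178 - p{\left(146 \right)} = -35178 - \left(-92 + 146^{2} + 100 \cdot 146\right) = -35178 - \left(-92 + 21316 + 14600\right) = -35178 - 35824 = -71002$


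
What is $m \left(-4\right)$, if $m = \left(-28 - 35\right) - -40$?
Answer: $92$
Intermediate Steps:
$m = -23$ ($m = \left(-28 - 35\right) + 40 = -63 + 40 = -23$)
$m \left(-4\right) = \left(-23\right) \left(-4\right) = 92$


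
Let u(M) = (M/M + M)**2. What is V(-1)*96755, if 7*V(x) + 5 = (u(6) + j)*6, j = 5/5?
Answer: 28542725/7 ≈ 4.0775e+6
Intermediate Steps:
j = 1 (j = 5*(1/5) = 1)
u(M) = (1 + M)**2
V(x) = 295/7 (V(x) = -5/7 + (((1 + 6)**2 + 1)*6)/7 = -5/7 + ((7**2 + 1)*6)/7 = -5/7 + ((49 + 1)*6)/7 = -5/7 + (50*6)/7 = -5/7 + (1/7)*300 = -5/7 + 300/7 = 295/7)
V(-1)*96755 = (295/7)*96755 = 28542725/7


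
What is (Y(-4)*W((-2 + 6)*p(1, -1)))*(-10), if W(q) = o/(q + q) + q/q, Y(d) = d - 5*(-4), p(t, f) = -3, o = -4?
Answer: -560/3 ≈ -186.67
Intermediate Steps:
Y(d) = 20 + d (Y(d) = d + 20 = 20 + d)
W(q) = 1 - 2/q (W(q) = -4/(q + q) + q/q = -4*1/(2*q) + 1 = -2/q + 1 = 1 - 2/q)
(Y(-4)*W((-2 + 6)*p(1, -1)))*(-10) = ((20 - 4)*((-2 + (-2 + 6)*(-3))/(((-2 + 6)*(-3)))))*(-10) = (16*((-2 + 4*(-3))/((4*(-3)))))*(-10) = (16*((-2 - 12)/(-12)))*(-10) = (16*(-1/12*(-14)))*(-10) = (16*(7/6))*(-10) = (56/3)*(-10) = -560/3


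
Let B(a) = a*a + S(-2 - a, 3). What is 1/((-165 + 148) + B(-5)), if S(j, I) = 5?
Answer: 1/13 ≈ 0.076923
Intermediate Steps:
B(a) = 5 + a² (B(a) = a*a + 5 = a² + 5 = 5 + a²)
1/((-165 + 148) + B(-5)) = 1/((-165 + 148) + (5 + (-5)²)) = 1/(-17 + (5 + 25)) = 1/(-17 + 30) = 1/13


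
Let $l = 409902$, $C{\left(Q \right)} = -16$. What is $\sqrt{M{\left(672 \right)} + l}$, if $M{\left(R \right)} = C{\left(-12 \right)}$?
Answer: $\sqrt{409886} \approx 640.22$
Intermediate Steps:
$M{\left(R \right)} = -16$
$\sqrt{M{\left(672 \right)} + l} = \sqrt{-16 + 409902} = \sqrt{409886}$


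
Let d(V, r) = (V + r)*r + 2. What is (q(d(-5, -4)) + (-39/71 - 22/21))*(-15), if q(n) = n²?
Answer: -10753115/497 ≈ -21636.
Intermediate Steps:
d(V, r) = 2 + r*(V + r) (d(V, r) = r*(V + r) + 2 = 2 + r*(V + r))
(q(d(-5, -4)) + (-39/71 - 22/21))*(-15) = ((2 + (-4)² - 5*(-4))² + (-39/71 - 22/21))*(-15) = ((2 + 16 + 20)² + (-39*1/71 - 22*1/21))*(-15) = (38² + (-39/71 - 22/21))*(-15) = (1444 - 2381/1491)*(-15) = (2150623/1491)*(-15) = -10753115/497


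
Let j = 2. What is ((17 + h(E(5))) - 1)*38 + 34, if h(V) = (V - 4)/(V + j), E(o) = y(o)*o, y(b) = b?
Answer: 6044/9 ≈ 671.56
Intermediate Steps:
E(o) = o² (E(o) = o*o = o²)
h(V) = (-4 + V)/(2 + V) (h(V) = (V - 4)/(V + 2) = (-4 + V)/(2 + V))
((17 + h(E(5))) - 1)*38 + 34 = ((17 + (-4 + 5²)/(2 + 5²)) - 1)*38 + 34 = ((17 + (-4 + 25)/(2 + 25)) - 1)*38 + 34 = ((17 + 21/27) - 1)*38 + 34 = ((17 + (1/27)*21) - 1)*38 + 34 = ((17 + 7/9) - 1)*38 + 34 = (160/9 - 1)*38 + 34 = (151/9)*38 + 34 = 5738/9 + 34 = 6044/9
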